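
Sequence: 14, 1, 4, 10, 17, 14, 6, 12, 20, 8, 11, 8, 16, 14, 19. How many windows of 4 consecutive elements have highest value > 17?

[14, 1, 4, 10] → max 14
[1, 4, 10, 17] → max 17
[4, 10, 17, 14] → max 17
[10, 17, 14, 6] → max 17
[17, 14, 6, 12] → max 17
[14, 6, 12, 20] → max 20  > 17 ✓
[6, 12, 20, 8] → max 20  > 17 ✓
[12, 20, 8, 11] → max 20  > 17 ✓
[20, 8, 11, 8] → max 20  > 17 ✓
[8, 11, 8, 16] → max 16
[11, 8, 16, 14] → max 16
[8, 16, 14, 19] → max 19  > 17 ✓
5 windows satisfy the condition.

5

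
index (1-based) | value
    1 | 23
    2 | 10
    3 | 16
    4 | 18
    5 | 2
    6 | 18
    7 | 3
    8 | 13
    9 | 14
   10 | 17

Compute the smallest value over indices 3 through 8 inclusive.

Elements at indices 3..8: 16, 18, 2, 18, 3, 13
min(16, 18, 2, 18, 3, 13) = 2

2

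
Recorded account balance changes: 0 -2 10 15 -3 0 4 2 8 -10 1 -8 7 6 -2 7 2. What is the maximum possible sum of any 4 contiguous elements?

0 -2 10 15 → sum 23
-2 10 15 -3 → sum 20
10 15 -3 0 → sum 22
15 -3 0 4 → sum 16
-3 0 4 2 → sum 3
0 4 2 8 → sum 14
4 2 8 -10 → sum 4
2 8 -10 1 → sum 1
8 -10 1 -8 → sum -9
-10 1 -8 7 → sum -10
1 -8 7 6 → sum 6
-8 7 6 -2 → sum 3
7 6 -2 7 → sum 18
6 -2 7 2 → sum 13
Maximum of these is 23.

23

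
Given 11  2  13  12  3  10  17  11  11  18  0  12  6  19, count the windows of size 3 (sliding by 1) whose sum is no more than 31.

(11, 2, 13) → sum 26  ≤ 31 ✓
(2, 13, 12) → sum 27  ≤ 31 ✓
(13, 12, 3) → sum 28  ≤ 31 ✓
(12, 3, 10) → sum 25  ≤ 31 ✓
(3, 10, 17) → sum 30  ≤ 31 ✓
(10, 17, 11) → sum 38
(17, 11, 11) → sum 39
(11, 11, 18) → sum 40
(11, 18, 0) → sum 29  ≤ 31 ✓
(18, 0, 12) → sum 30  ≤ 31 ✓
(0, 12, 6) → sum 18  ≤ 31 ✓
(12, 6, 19) → sum 37
8 windows satisfy the condition.

8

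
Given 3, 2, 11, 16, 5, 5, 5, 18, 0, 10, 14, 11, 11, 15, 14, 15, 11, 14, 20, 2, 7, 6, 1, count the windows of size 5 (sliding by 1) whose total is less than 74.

18

(3, 2, 11, 16, 5) → sum 37  < 74 ✓
(2, 11, 16, 5, 5) → sum 39  < 74 ✓
(11, 16, 5, 5, 5) → sum 42  < 74 ✓
(16, 5, 5, 5, 18) → sum 49  < 74 ✓
(5, 5, 5, 18, 0) → sum 33  < 74 ✓
(5, 5, 18, 0, 10) → sum 38  < 74 ✓
(5, 18, 0, 10, 14) → sum 47  < 74 ✓
(18, 0, 10, 14, 11) → sum 53  < 74 ✓
(0, 10, 14, 11, 11) → sum 46  < 74 ✓
(10, 14, 11, 11, 15) → sum 61  < 74 ✓
(14, 11, 11, 15, 14) → sum 65  < 74 ✓
(11, 11, 15, 14, 15) → sum 66  < 74 ✓
(11, 15, 14, 15, 11) → sum 66  < 74 ✓
(15, 14, 15, 11, 14) → sum 69  < 74 ✓
(14, 15, 11, 14, 20) → sum 74
(15, 11, 14, 20, 2) → sum 62  < 74 ✓
(11, 14, 20, 2, 7) → sum 54  < 74 ✓
(14, 20, 2, 7, 6) → sum 49  < 74 ✓
(20, 2, 7, 6, 1) → sum 36  < 74 ✓
18 windows satisfy the condition.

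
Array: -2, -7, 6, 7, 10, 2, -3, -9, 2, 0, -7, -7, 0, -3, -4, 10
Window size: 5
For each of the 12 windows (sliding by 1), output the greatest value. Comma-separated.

10, 10, 10, 10, 10, 2, 2, 2, 2, 0, 0, 10

-2 -7 6 7 10 → max 10
-7 6 7 10 2 → max 10
6 7 10 2 -3 → max 10
7 10 2 -3 -9 → max 10
10 2 -3 -9 2 → max 10
2 -3 -9 2 0 → max 2
-3 -9 2 0 -7 → max 2
-9 2 0 -7 -7 → max 2
2 0 -7 -7 0 → max 2
0 -7 -7 0 -3 → max 0
-7 -7 0 -3 -4 → max 0
-7 0 -3 -4 10 → max 10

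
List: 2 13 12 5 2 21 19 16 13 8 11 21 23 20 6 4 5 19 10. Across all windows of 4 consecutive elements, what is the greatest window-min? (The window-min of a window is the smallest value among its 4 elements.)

13

2 13 12 5 → min 2
13 12 5 2 → min 2
12 5 2 21 → min 2
5 2 21 19 → min 2
2 21 19 16 → min 2
21 19 16 13 → min 13
19 16 13 8 → min 8
16 13 8 11 → min 8
13 8 11 21 → min 8
8 11 21 23 → min 8
11 21 23 20 → min 11
21 23 20 6 → min 6
23 20 6 4 → min 4
20 6 4 5 → min 4
6 4 5 19 → min 4
4 5 19 10 → min 4
Greatest of these is 13.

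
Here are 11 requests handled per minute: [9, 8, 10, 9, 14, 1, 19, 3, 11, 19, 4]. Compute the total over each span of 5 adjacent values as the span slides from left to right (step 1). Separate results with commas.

Sliding a size-5 window across the 11 values:
[9, 8, 10, 9, 14] → sum 50
[8, 10, 9, 14, 1] → sum 42
[10, 9, 14, 1, 19] → sum 53
[9, 14, 1, 19, 3] → sum 46
[14, 1, 19, 3, 11] → sum 48
[1, 19, 3, 11, 19] → sum 53
[19, 3, 11, 19, 4] → sum 56

50, 42, 53, 46, 48, 53, 56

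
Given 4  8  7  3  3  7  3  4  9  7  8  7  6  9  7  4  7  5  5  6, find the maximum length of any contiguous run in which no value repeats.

5

[4] len 1
[4, 8] len 2
[4, 8, 7] len 3
[4, 8, 7, 3] len 4
[3] len 1
[3, 7] len 2
[7, 3] len 2
[7, 3, 4] len 3
[7, 3, 4, 9] len 4
[3, 4, 9, 7] len 4
[3, 4, 9, 7, 8] len 5
[8, 7] len 2
[8, 7, 6] len 3
[8, 7, 6, 9] len 4
[6, 9, 7] len 3
[6, 9, 7, 4] len 4
[4, 7] len 2
[4, 7, 5] len 3
[5] len 1
[5, 6] len 2
Longest all-distinct length: 5.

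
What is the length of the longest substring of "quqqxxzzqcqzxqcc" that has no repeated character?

add q: [q] len 1
add u: [q, u] len 2
add q (repeat q, move left end past it): [u, q] len 2
add q (repeat q, move left end past it): [q] len 1
add x: [q, x] len 2
add x (repeat x, move left end past it): [x] len 1
add z: [x, z] len 2
add z (repeat z, move left end past it): [z] len 1
add q: [z, q] len 2
add c: [z, q, c] len 3
add q (repeat q, move left end past it): [c, q] len 2
add z: [c, q, z] len 3
add x: [c, q, z, x] len 4
add q (repeat q, move left end past it): [z, x, q] len 3
add c: [z, x, q, c] len 4
add c (repeat c, move left end past it): [c] len 1
Longest all-distinct length: 4.

4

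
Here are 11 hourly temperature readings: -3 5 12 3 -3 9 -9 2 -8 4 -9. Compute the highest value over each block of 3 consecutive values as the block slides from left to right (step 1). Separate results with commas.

12, 12, 12, 9, 9, 9, 2, 4, 4

(-3, 5, 12) → max 12
(5, 12, 3) → max 12
(12, 3, -3) → max 12
(3, -3, 9) → max 9
(-3, 9, -9) → max 9
(9, -9, 2) → max 9
(-9, 2, -8) → max 2
(2, -8, 4) → max 4
(-8, 4, -9) → max 4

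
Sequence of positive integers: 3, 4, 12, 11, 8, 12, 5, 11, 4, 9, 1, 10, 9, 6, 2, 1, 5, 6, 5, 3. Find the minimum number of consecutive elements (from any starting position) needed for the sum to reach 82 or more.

add 3: running sum 3 < 82
add 4: running sum 7 < 82
add 12: running sum 19 < 82
add 11: running sum 30 < 82
add 8: running sum 38 < 82
add 12: running sum 50 < 82
add 5: running sum 55 < 82
add 11: running sum 66 < 82
add 4: running sum 70 < 82
add 9: running sum 79 < 82
add 1: running sum 80 < 82
add 10: shortest ending here [12, 11, 8, 12, 5, 11, 4, 9, 1, 10] sum 83, len 10
add 9: shortest ending here [12, 11, 8, 12, 5, 11, 4, 9, 1, 10, 9] sum 92, len 11
add 6: shortest ending here [11, 8, 12, 5, 11, 4, 9, 1, 10, 9, 6] sum 86, len 11
add 2: shortest ending here [11, 8, 12, 5, 11, 4, 9, 1, 10, 9, 6, 2] sum 88, len 12
add 1: shortest ending here [11, 8, 12, 5, 11, 4, 9, 1, 10, 9, 6, 2, 1] sum 89, len 13
add 5: shortest ending here [8, 12, 5, 11, 4, 9, 1, 10, 9, 6, 2, 1, 5] sum 83, len 13
add 6: shortest ending here [8, 12, 5, 11, 4, 9, 1, 10, 9, 6, 2, 1, 5, 6] sum 89, len 14
add 5: shortest ending here [12, 5, 11, 4, 9, 1, 10, 9, 6, 2, 1, 5, 6, 5] sum 86, len 14
add 3: shortest ending here [12, 5, 11, 4, 9, 1, 10, 9, 6, 2, 1, 5, 6, 5, 3] sum 89, len 15
Shortest qualifying length: 10.

10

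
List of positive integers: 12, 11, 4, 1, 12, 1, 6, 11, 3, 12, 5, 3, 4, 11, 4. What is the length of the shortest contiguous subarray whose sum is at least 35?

5

Extend right; whenever the sum reaches 35, record the length and shrink from the left:
add 12: running sum 12 < 35
add 11: running sum 23 < 35
add 4: running sum 27 < 35
add 1: running sum 28 < 35
add 12: shortest ending here [12, 11, 4, 1, 12] sum 40, len 5
add 1: shortest ending here [12, 11, 4, 1, 12, 1] sum 41, len 6
add 6: shortest ending here [11, 4, 1, 12, 1, 6] sum 35, len 6
add 11: shortest ending here [4, 1, 12, 1, 6, 11] sum 35, len 6
add 3: shortest ending here [4, 1, 12, 1, 6, 11, 3] sum 38, len 7
add 12: shortest ending here [12, 1, 6, 11, 3, 12] sum 45, len 6
add 5: shortest ending here [6, 11, 3, 12, 5] sum 37, len 5
add 3: shortest ending here [6, 11, 3, 12, 5, 3] sum 40, len 6
add 4: shortest ending here [11, 3, 12, 5, 3, 4] sum 38, len 6
add 11: shortest ending here [12, 5, 3, 4, 11] sum 35, len 5
add 4: shortest ending here [12, 5, 3, 4, 11, 4] sum 39, len 6
Shortest qualifying length: 5.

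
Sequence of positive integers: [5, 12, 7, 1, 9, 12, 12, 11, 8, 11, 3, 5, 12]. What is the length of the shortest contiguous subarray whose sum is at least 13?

2

Extend right; whenever the sum reaches 13, record the length and shrink from the left:
add 5: running sum 5 < 13
end 1: [5, 12] sum 17, len 2
end 2: [12, 7] sum 19, len 2
end 3: [12, 7, 1] sum 20, len 3
end 4: [7, 1, 9] sum 17, len 3
end 5: [9, 12] sum 21, len 2
end 6: [12, 12] sum 24, len 2
end 7: [12, 11] sum 23, len 2
end 8: [11, 8] sum 19, len 2
end 9: [8, 11] sum 19, len 2
end 10: [11, 3] sum 14, len 2
end 11: [11, 3, 5] sum 19, len 3
end 12: [5, 12] sum 17, len 2
Shortest qualifying length: 2.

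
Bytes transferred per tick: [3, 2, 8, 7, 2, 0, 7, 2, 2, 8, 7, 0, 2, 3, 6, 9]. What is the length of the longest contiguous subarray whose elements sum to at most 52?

13

[3] sum 3 len 1
[3, 2] sum 5 len 2
[3, 2, 8] sum 13 len 3
[3, 2, 8, 7] sum 20 len 4
[3, 2, 8, 7, 2] sum 22 len 5
[3, 2, 8, 7, 2, 0] sum 22 len 6
[3, 2, 8, 7, 2, 0, 7] sum 29 len 7
[3, 2, 8, 7, 2, 0, 7, 2] sum 31 len 8
[3, 2, 8, 7, 2, 0, 7, 2, 2] sum 33 len 9
[3, 2, 8, 7, 2, 0, 7, 2, 2, 8] sum 41 len 10
[3, 2, 8, 7, 2, 0, 7, 2, 2, 8, 7] sum 48 len 11
[3, 2, 8, 7, 2, 0, 7, 2, 2, 8, 7, 0] sum 48 len 12
[3, 2, 8, 7, 2, 0, 7, 2, 2, 8, 7, 0, 2] sum 50 len 13
[2, 8, 7, 2, 0, 7, 2, 2, 8, 7, 0, 2, 3] sum 50 len 13
[7, 2, 0, 7, 2, 2, 8, 7, 0, 2, 3, 6] sum 46 len 12
[2, 0, 7, 2, 2, 8, 7, 0, 2, 3, 6, 9] sum 48 len 12
Longest length seen: 13.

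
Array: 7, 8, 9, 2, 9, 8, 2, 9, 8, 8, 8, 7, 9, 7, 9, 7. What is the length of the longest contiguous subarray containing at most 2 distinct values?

5

Extend right; when distinct count exceeds 2, shrink from the left:
[7] 1 distinct, len 1
[7, 8] 2 distinct, len 2
[8, 9] 2 distinct, len 2
[9, 2] 2 distinct, len 2
[9, 2, 9] 2 distinct, len 3
[9, 8] 2 distinct, len 2
[8, 2] 2 distinct, len 2
[2, 9] 2 distinct, len 2
[9, 8] 2 distinct, len 2
[9, 8, 8] 2 distinct, len 3
[9, 8, 8, 8] 2 distinct, len 4
[8, 8, 8, 7] 2 distinct, len 4
[7, 9] 2 distinct, len 2
[7, 9, 7] 2 distinct, len 3
[7, 9, 7, 9] 2 distinct, len 4
[7, 9, 7, 9, 7] 2 distinct, len 5
Longest length with ≤2 distinct: 5.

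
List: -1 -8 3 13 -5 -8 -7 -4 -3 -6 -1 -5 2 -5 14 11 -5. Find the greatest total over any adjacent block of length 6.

16

Window sums for each of the 12 positions:
-1 -8 3 13 -5 -8 → sum -6
-8 3 13 -5 -8 -7 → sum -12
3 13 -5 -8 -7 -4 → sum -8
13 -5 -8 -7 -4 -3 → sum -14
-5 -8 -7 -4 -3 -6 → sum -33
-8 -7 -4 -3 -6 -1 → sum -29
-7 -4 -3 -6 -1 -5 → sum -26
-4 -3 -6 -1 -5 2 → sum -17
-3 -6 -1 -5 2 -5 → sum -18
-6 -1 -5 2 -5 14 → sum -1
-1 -5 2 -5 14 11 → sum 16
-5 2 -5 14 11 -5 → sum 12
Greatest of these is 16.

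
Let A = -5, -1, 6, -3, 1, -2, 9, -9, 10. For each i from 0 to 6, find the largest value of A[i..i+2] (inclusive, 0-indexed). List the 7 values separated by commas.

6, 6, 6, 1, 9, 9, 10

(-5, -1, 6) → max 6
(-1, 6, -3) → max 6
(6, -3, 1) → max 6
(-3, 1, -2) → max 1
(1, -2, 9) → max 9
(-2, 9, -9) → max 9
(9, -9, 10) → max 10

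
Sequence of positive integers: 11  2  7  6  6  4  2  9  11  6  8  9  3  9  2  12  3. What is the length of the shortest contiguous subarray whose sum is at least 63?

9

add 11: running sum 11 < 63
add 2: running sum 13 < 63
add 7: running sum 20 < 63
add 6: running sum 26 < 63
add 6: running sum 32 < 63
add 4: running sum 36 < 63
add 2: running sum 38 < 63
add 9: running sum 47 < 63
add 11: running sum 58 < 63
end 9: [11, 2, 7, 6, 6, 4, 2, 9, 11, 6] sum 64, len 10
end 10: [11, 2, 7, 6, 6, 4, 2, 9, 11, 6, 8] sum 72, len 11
end 11: [7, 6, 6, 4, 2, 9, 11, 6, 8, 9] sum 68, len 10
end 12: [6, 6, 4, 2, 9, 11, 6, 8, 9, 3] sum 64, len 10
end 13: [6, 4, 2, 9, 11, 6, 8, 9, 3, 9] sum 67, len 10
end 14: [4, 2, 9, 11, 6, 8, 9, 3, 9, 2] sum 63, len 10
end 15: [9, 11, 6, 8, 9, 3, 9, 2, 12] sum 69, len 9
end 16: [11, 6, 8, 9, 3, 9, 2, 12, 3] sum 63, len 9
Shortest qualifying length: 9.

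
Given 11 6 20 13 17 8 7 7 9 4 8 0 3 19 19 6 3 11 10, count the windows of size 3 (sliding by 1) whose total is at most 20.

(11, 6, 20) → sum 37
(6, 20, 13) → sum 39
(20, 13, 17) → sum 50
(13, 17, 8) → sum 38
(17, 8, 7) → sum 32
(8, 7, 7) → sum 22
(7, 7, 9) → sum 23
(7, 9, 4) → sum 20  ≤ 20 ✓
(9, 4, 8) → sum 21
(4, 8, 0) → sum 12  ≤ 20 ✓
(8, 0, 3) → sum 11  ≤ 20 ✓
(0, 3, 19) → sum 22
(3, 19, 19) → sum 41
(19, 19, 6) → sum 44
(19, 6, 3) → sum 28
(6, 3, 11) → sum 20  ≤ 20 ✓
(3, 11, 10) → sum 24
4 windows satisfy the condition.

4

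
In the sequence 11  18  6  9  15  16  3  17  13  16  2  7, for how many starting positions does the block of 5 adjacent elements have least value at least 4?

[11, 18, 6, 9, 15] → min 6  ≥ 4 ✓
[18, 6, 9, 15, 16] → min 6  ≥ 4 ✓
[6, 9, 15, 16, 3] → min 3
[9, 15, 16, 3, 17] → min 3
[15, 16, 3, 17, 13] → min 3
[16, 3, 17, 13, 16] → min 3
[3, 17, 13, 16, 2] → min 2
[17, 13, 16, 2, 7] → min 2
2 windows satisfy the condition.

2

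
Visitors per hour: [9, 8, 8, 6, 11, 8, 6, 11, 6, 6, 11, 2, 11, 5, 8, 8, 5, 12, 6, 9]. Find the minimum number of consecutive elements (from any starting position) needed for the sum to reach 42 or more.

add 9: running sum 9 < 42
add 8: running sum 17 < 42
add 8: running sum 25 < 42
add 6: running sum 31 < 42
add 11: shortest ending here [9, 8, 8, 6, 11] sum 42, len 5
add 8: shortest ending here [9, 8, 8, 6, 11, 8] sum 50, len 6
add 6: shortest ending here [8, 8, 6, 11, 8, 6] sum 47, len 6
add 11: shortest ending here [6, 11, 8, 6, 11] sum 42, len 5
add 6: shortest ending here [11, 8, 6, 11, 6] sum 42, len 5
add 6: shortest ending here [11, 8, 6, 11, 6, 6] sum 48, len 6
add 11: shortest ending here [8, 6, 11, 6, 6, 11] sum 48, len 6
add 2: shortest ending here [6, 11, 6, 6, 11, 2] sum 42, len 6
add 11: shortest ending here [11, 6, 6, 11, 2, 11] sum 47, len 6
add 5: shortest ending here [11, 6, 6, 11, 2, 11, 5] sum 52, len 7
add 8: shortest ending here [6, 11, 2, 11, 5, 8] sum 43, len 6
add 8: shortest ending here [11, 2, 11, 5, 8, 8] sum 45, len 6
add 5: shortest ending here [11, 2, 11, 5, 8, 8, 5] sum 50, len 7
add 12: shortest ending here [11, 5, 8, 8, 5, 12] sum 49, len 6
add 6: shortest ending here [5, 8, 8, 5, 12, 6] sum 44, len 6
add 9: shortest ending here [8, 8, 5, 12, 6, 9] sum 48, len 6
Shortest qualifying length: 5.

5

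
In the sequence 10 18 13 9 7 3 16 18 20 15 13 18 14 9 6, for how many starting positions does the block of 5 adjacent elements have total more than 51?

9

(10, 18, 13, 9, 7) → sum 57  > 51 ✓
(18, 13, 9, 7, 3) → sum 50
(13, 9, 7, 3, 16) → sum 48
(9, 7, 3, 16, 18) → sum 53  > 51 ✓
(7, 3, 16, 18, 20) → sum 64  > 51 ✓
(3, 16, 18, 20, 15) → sum 72  > 51 ✓
(16, 18, 20, 15, 13) → sum 82  > 51 ✓
(18, 20, 15, 13, 18) → sum 84  > 51 ✓
(20, 15, 13, 18, 14) → sum 80  > 51 ✓
(15, 13, 18, 14, 9) → sum 69  > 51 ✓
(13, 18, 14, 9, 6) → sum 60  > 51 ✓
9 windows satisfy the condition.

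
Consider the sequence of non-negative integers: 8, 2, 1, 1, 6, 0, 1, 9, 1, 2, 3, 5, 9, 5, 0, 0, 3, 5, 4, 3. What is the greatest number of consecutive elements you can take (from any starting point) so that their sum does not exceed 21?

8

→ 8: sum 8, len 1
→ 2: sum 10, len 2
→ 1: sum 11, len 3
→ 1: sum 12, len 4
→ 6: sum 18, len 5
→ 0: sum 18, len 6
→ 1: sum 19, len 7
→ 9 (dropped 8): sum 20, len 7
→ 1: sum 21, len 8
→ 2 (dropped 2): sum 21, len 8
→ 3 (dropped 1, 1, 6): sum 16, len 6
→ 5: sum 21, len 7
→ 9 (dropped 0, 1, 9): sum 20, len 5
→ 5 (dropped 1, 2, 3): sum 19, len 3
→ 0: sum 19, len 4
→ 0: sum 19, len 5
→ 3 (dropped 5): sum 17, len 5
→ 5 (dropped 9): sum 13, len 5
→ 4: sum 17, len 6
→ 3: sum 20, len 7
Longest length seen: 8.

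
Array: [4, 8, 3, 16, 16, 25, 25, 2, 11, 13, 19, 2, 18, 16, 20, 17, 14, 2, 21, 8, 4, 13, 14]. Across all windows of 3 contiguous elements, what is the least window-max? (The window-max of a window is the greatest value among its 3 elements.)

8

4 8 3 → max 8
8 3 16 → max 16
3 16 16 → max 16
16 16 25 → max 25
16 25 25 → max 25
25 25 2 → max 25
25 2 11 → max 25
2 11 13 → max 13
11 13 19 → max 19
13 19 2 → max 19
19 2 18 → max 19
2 18 16 → max 18
18 16 20 → max 20
16 20 17 → max 20
20 17 14 → max 20
17 14 2 → max 17
14 2 21 → max 21
2 21 8 → max 21
21 8 4 → max 21
8 4 13 → max 13
4 13 14 → max 14
Least of these is 8.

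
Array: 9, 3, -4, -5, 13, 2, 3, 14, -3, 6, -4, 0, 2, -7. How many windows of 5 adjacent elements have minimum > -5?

[9, 3, -4, -5, 13] → min -5
[3, -4, -5, 13, 2] → min -5
[-4, -5, 13, 2, 3] → min -5
[-5, 13, 2, 3, 14] → min -5
[13, 2, 3, 14, -3] → min -3  > -5 ✓
[2, 3, 14, -3, 6] → min -3  > -5 ✓
[3, 14, -3, 6, -4] → min -4  > -5 ✓
[14, -3, 6, -4, 0] → min -4  > -5 ✓
[-3, 6, -4, 0, 2] → min -4  > -5 ✓
[6, -4, 0, 2, -7] → min -7
5 windows satisfy the condition.

5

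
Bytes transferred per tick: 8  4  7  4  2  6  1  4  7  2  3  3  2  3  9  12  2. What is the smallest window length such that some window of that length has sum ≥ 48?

11

Extend right; whenever the sum reaches 48, record the length and shrink from the left:
add 8: running sum 8 < 48
add 4: running sum 12 < 48
add 7: running sum 19 < 48
add 4: running sum 23 < 48
add 2: running sum 25 < 48
add 6: running sum 31 < 48
add 1: running sum 32 < 48
add 4: running sum 36 < 48
add 7: running sum 43 < 48
add 2: running sum 45 < 48
end 10: [8, 4, 7, 4, 2, 6, 1, 4, 7, 2, 3] sum 48, len 11
end 11: [8, 4, 7, 4, 2, 6, 1, 4, 7, 2, 3, 3] sum 51, len 12
end 12: [8, 4, 7, 4, 2, 6, 1, 4, 7, 2, 3, 3, 2] sum 53, len 13
end 13: [4, 7, 4, 2, 6, 1, 4, 7, 2, 3, 3, 2, 3] sum 48, len 13
end 14: [7, 4, 2, 6, 1, 4, 7, 2, 3, 3, 2, 3, 9] sum 53, len 13
end 15: [6, 1, 4, 7, 2, 3, 3, 2, 3, 9, 12] sum 52, len 11
end 16: [1, 4, 7, 2, 3, 3, 2, 3, 9, 12, 2] sum 48, len 11
Shortest qualifying length: 11.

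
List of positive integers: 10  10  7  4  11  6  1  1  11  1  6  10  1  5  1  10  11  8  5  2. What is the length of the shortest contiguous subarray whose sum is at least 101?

Extend right; whenever the sum reaches 101, record the length and shrink from the left:
add 10: running sum 10 < 101
add 10: running sum 20 < 101
add 7: running sum 27 < 101
add 4: running sum 31 < 101
add 11: running sum 42 < 101
add 6: running sum 48 < 101
add 1: running sum 49 < 101
add 1: running sum 50 < 101
add 11: running sum 61 < 101
add 1: running sum 62 < 101
add 6: running sum 68 < 101
add 10: running sum 78 < 101
add 1: running sum 79 < 101
add 5: running sum 84 < 101
add 1: running sum 85 < 101
add 10: running sum 95 < 101
end 16: [10, 10, 7, 4, 11, 6, 1, 1, 11, 1, 6, 10, 1, 5, 1, 10, 11] sum 106, len 17
end 17: [10, 7, 4, 11, 6, 1, 1, 11, 1, 6, 10, 1, 5, 1, 10, 11, 8] sum 104, len 17
end 18: [10, 7, 4, 11, 6, 1, 1, 11, 1, 6, 10, 1, 5, 1, 10, 11, 8, 5] sum 109, len 18
end 19: [7, 4, 11, 6, 1, 1, 11, 1, 6, 10, 1, 5, 1, 10, 11, 8, 5, 2] sum 101, len 18
Shortest qualifying length: 17.

17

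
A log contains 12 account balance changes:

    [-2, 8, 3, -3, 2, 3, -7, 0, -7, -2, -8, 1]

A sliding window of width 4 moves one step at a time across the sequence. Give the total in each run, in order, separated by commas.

[-2, 8, 3, -3] → sum 6
[8, 3, -3, 2] → sum 10
[3, -3, 2, 3] → sum 5
[-3, 2, 3, -7] → sum -5
[2, 3, -7, 0] → sum -2
[3, -7, 0, -7] → sum -11
[-7, 0, -7, -2] → sum -16
[0, -7, -2, -8] → sum -17
[-7, -2, -8, 1] → sum -16

6, 10, 5, -5, -2, -11, -16, -17, -16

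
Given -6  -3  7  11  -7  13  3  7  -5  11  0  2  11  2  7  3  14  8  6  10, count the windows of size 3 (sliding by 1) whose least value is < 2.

-6 -3 7 → min -6  < 2 ✓
-3 7 11 → min -3  < 2 ✓
7 11 -7 → min -7  < 2 ✓
11 -7 13 → min -7  < 2 ✓
-7 13 3 → min -7  < 2 ✓
13 3 7 → min 3
3 7 -5 → min -5  < 2 ✓
7 -5 11 → min -5  < 2 ✓
-5 11 0 → min -5  < 2 ✓
11 0 2 → min 0  < 2 ✓
0 2 11 → min 0  < 2 ✓
2 11 2 → min 2
11 2 7 → min 2
2 7 3 → min 2
7 3 14 → min 3
3 14 8 → min 3
14 8 6 → min 6
8 6 10 → min 6
10 windows satisfy the condition.

10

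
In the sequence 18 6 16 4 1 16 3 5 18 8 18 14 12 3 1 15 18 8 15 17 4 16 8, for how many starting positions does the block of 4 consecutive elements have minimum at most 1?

[18, 6, 16, 4] → min 4
[6, 16, 4, 1] → min 1  ≤ 1 ✓
[16, 4, 1, 16] → min 1  ≤ 1 ✓
[4, 1, 16, 3] → min 1  ≤ 1 ✓
[1, 16, 3, 5] → min 1  ≤ 1 ✓
[16, 3, 5, 18] → min 3
[3, 5, 18, 8] → min 3
[5, 18, 8, 18] → min 5
[18, 8, 18, 14] → min 8
[8, 18, 14, 12] → min 8
[18, 14, 12, 3] → min 3
[14, 12, 3, 1] → min 1  ≤ 1 ✓
[12, 3, 1, 15] → min 1  ≤ 1 ✓
[3, 1, 15, 18] → min 1  ≤ 1 ✓
[1, 15, 18, 8] → min 1  ≤ 1 ✓
[15, 18, 8, 15] → min 8
[18, 8, 15, 17] → min 8
[8, 15, 17, 4] → min 4
[15, 17, 4, 16] → min 4
[17, 4, 16, 8] → min 4
8 windows satisfy the condition.

8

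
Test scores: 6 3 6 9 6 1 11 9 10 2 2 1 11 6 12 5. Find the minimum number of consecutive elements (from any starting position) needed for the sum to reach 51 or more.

7

add 6: running sum 6 < 51
add 3: running sum 9 < 51
add 6: running sum 15 < 51
add 9: running sum 24 < 51
add 6: running sum 30 < 51
add 1: running sum 31 < 51
add 11: running sum 42 < 51
add 9: shortest ending here [6, 3, 6, 9, 6, 1, 11, 9] sum 51, len 8
add 10: shortest ending here [6, 9, 6, 1, 11, 9, 10] sum 52, len 7
add 2: shortest ending here [6, 9, 6, 1, 11, 9, 10, 2] sum 54, len 8
add 2: shortest ending here [6, 9, 6, 1, 11, 9, 10, 2, 2] sum 56, len 9
add 1: shortest ending here [9, 6, 1, 11, 9, 10, 2, 2, 1] sum 51, len 9
add 11: shortest ending here [6, 1, 11, 9, 10, 2, 2, 1, 11] sum 53, len 9
add 6: shortest ending here [11, 9, 10, 2, 2, 1, 11, 6] sum 52, len 8
add 12: shortest ending here [9, 10, 2, 2, 1, 11, 6, 12] sum 53, len 8
add 5: shortest ending here [9, 10, 2, 2, 1, 11, 6, 12, 5] sum 58, len 9
Shortest qualifying length: 7.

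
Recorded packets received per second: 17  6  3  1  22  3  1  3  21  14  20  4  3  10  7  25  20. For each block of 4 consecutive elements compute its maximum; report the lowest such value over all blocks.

10

(17, 6, 3, 1) → max 17
(6, 3, 1, 22) → max 22
(3, 1, 22, 3) → max 22
(1, 22, 3, 1) → max 22
(22, 3, 1, 3) → max 22
(3, 1, 3, 21) → max 21
(1, 3, 21, 14) → max 21
(3, 21, 14, 20) → max 21
(21, 14, 20, 4) → max 21
(14, 20, 4, 3) → max 20
(20, 4, 3, 10) → max 20
(4, 3, 10, 7) → max 10
(3, 10, 7, 25) → max 25
(10, 7, 25, 20) → max 25
Lowest of these is 10.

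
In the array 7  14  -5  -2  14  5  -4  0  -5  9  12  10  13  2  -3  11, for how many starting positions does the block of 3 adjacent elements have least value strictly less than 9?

(7, 14, -5) → min -5  < 9 ✓
(14, -5, -2) → min -5  < 9 ✓
(-5, -2, 14) → min -5  < 9 ✓
(-2, 14, 5) → min -2  < 9 ✓
(14, 5, -4) → min -4  < 9 ✓
(5, -4, 0) → min -4  < 9 ✓
(-4, 0, -5) → min -5  < 9 ✓
(0, -5, 9) → min -5  < 9 ✓
(-5, 9, 12) → min -5  < 9 ✓
(9, 12, 10) → min 9
(12, 10, 13) → min 10
(10, 13, 2) → min 2  < 9 ✓
(13, 2, -3) → min -3  < 9 ✓
(2, -3, 11) → min -3  < 9 ✓
12 windows satisfy the condition.

12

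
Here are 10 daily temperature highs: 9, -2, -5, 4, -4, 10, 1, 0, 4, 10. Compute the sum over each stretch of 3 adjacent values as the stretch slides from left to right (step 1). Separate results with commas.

2, -3, -5, 10, 7, 11, 5, 14

9 -2 -5 → sum 2
-2 -5 4 → sum -3
-5 4 -4 → sum -5
4 -4 10 → sum 10
-4 10 1 → sum 7
10 1 0 → sum 11
1 0 4 → sum 5
0 4 10 → sum 14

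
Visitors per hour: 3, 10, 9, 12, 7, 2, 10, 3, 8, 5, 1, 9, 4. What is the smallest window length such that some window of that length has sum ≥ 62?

add 3: running sum 3 < 62
add 10: running sum 13 < 62
add 9: running sum 22 < 62
add 12: running sum 34 < 62
add 7: running sum 41 < 62
add 2: running sum 43 < 62
add 10: running sum 53 < 62
add 3: running sum 56 < 62
add 8: shortest ending here [3, 10, 9, 12, 7, 2, 10, 3, 8] sum 64, len 9
add 5: shortest ending here [10, 9, 12, 7, 2, 10, 3, 8, 5] sum 66, len 9
add 1: shortest ending here [10, 9, 12, 7, 2, 10, 3, 8, 5, 1] sum 67, len 10
add 9: shortest ending here [9, 12, 7, 2, 10, 3, 8, 5, 1, 9] sum 66, len 10
add 4: shortest ending here [9, 12, 7, 2, 10, 3, 8, 5, 1, 9, 4] sum 70, len 11
Shortest qualifying length: 9.

9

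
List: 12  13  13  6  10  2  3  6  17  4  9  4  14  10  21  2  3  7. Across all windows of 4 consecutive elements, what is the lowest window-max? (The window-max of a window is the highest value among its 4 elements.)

[12, 13, 13, 6] → max 13
[13, 13, 6, 10] → max 13
[13, 6, 10, 2] → max 13
[6, 10, 2, 3] → max 10
[10, 2, 3, 6] → max 10
[2, 3, 6, 17] → max 17
[3, 6, 17, 4] → max 17
[6, 17, 4, 9] → max 17
[17, 4, 9, 4] → max 17
[4, 9, 4, 14] → max 14
[9, 4, 14, 10] → max 14
[4, 14, 10, 21] → max 21
[14, 10, 21, 2] → max 21
[10, 21, 2, 3] → max 21
[21, 2, 3, 7] → max 21
Lowest of these is 10.

10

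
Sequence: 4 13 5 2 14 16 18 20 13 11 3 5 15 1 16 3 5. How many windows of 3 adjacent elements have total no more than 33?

11

(4, 13, 5) → sum 22  ≤ 33 ✓
(13, 5, 2) → sum 20  ≤ 33 ✓
(5, 2, 14) → sum 21  ≤ 33 ✓
(2, 14, 16) → sum 32  ≤ 33 ✓
(14, 16, 18) → sum 48
(16, 18, 20) → sum 54
(18, 20, 13) → sum 51
(20, 13, 11) → sum 44
(13, 11, 3) → sum 27  ≤ 33 ✓
(11, 3, 5) → sum 19  ≤ 33 ✓
(3, 5, 15) → sum 23  ≤ 33 ✓
(5, 15, 1) → sum 21  ≤ 33 ✓
(15, 1, 16) → sum 32  ≤ 33 ✓
(1, 16, 3) → sum 20  ≤ 33 ✓
(16, 3, 5) → sum 24  ≤ 33 ✓
11 windows satisfy the condition.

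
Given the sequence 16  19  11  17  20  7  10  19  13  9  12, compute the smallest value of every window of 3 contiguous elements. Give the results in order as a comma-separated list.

(16, 19, 11) → min 11
(19, 11, 17) → min 11
(11, 17, 20) → min 11
(17, 20, 7) → min 7
(20, 7, 10) → min 7
(7, 10, 19) → min 7
(10, 19, 13) → min 10
(19, 13, 9) → min 9
(13, 9, 12) → min 9

11, 11, 11, 7, 7, 7, 10, 9, 9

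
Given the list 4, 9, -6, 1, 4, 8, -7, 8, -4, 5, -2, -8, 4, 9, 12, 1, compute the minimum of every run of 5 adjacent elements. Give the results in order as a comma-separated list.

Sliding a size-5 window across the 16 values:
4 9 -6 1 4 → min -6
9 -6 1 4 8 → min -6
-6 1 4 8 -7 → min -7
1 4 8 -7 8 → min -7
4 8 -7 8 -4 → min -7
8 -7 8 -4 5 → min -7
-7 8 -4 5 -2 → min -7
8 -4 5 -2 -8 → min -8
-4 5 -2 -8 4 → min -8
5 -2 -8 4 9 → min -8
-2 -8 4 9 12 → min -8
-8 4 9 12 1 → min -8

-6, -6, -7, -7, -7, -7, -7, -8, -8, -8, -8, -8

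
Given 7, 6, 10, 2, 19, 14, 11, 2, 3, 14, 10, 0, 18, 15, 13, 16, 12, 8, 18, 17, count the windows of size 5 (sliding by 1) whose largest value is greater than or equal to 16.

13

7 6 10 2 19 → max 19  ≥ 16 ✓
6 10 2 19 14 → max 19  ≥ 16 ✓
10 2 19 14 11 → max 19  ≥ 16 ✓
2 19 14 11 2 → max 19  ≥ 16 ✓
19 14 11 2 3 → max 19  ≥ 16 ✓
14 11 2 3 14 → max 14
11 2 3 14 10 → max 14
2 3 14 10 0 → max 14
3 14 10 0 18 → max 18  ≥ 16 ✓
14 10 0 18 15 → max 18  ≥ 16 ✓
10 0 18 15 13 → max 18  ≥ 16 ✓
0 18 15 13 16 → max 18  ≥ 16 ✓
18 15 13 16 12 → max 18  ≥ 16 ✓
15 13 16 12 8 → max 16  ≥ 16 ✓
13 16 12 8 18 → max 18  ≥ 16 ✓
16 12 8 18 17 → max 18  ≥ 16 ✓
13 windows satisfy the condition.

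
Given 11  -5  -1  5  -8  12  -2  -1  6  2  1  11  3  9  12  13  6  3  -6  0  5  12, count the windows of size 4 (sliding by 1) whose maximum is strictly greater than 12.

4

(11, -5, -1, 5) → max 11
(-5, -1, 5, -8) → max 5
(-1, 5, -8, 12) → max 12
(5, -8, 12, -2) → max 12
(-8, 12, -2, -1) → max 12
(12, -2, -1, 6) → max 12
(-2, -1, 6, 2) → max 6
(-1, 6, 2, 1) → max 6
(6, 2, 1, 11) → max 11
(2, 1, 11, 3) → max 11
(1, 11, 3, 9) → max 11
(11, 3, 9, 12) → max 12
(3, 9, 12, 13) → max 13  > 12 ✓
(9, 12, 13, 6) → max 13  > 12 ✓
(12, 13, 6, 3) → max 13  > 12 ✓
(13, 6, 3, -6) → max 13  > 12 ✓
(6, 3, -6, 0) → max 6
(3, -6, 0, 5) → max 5
(-6, 0, 5, 12) → max 12
4 windows satisfy the condition.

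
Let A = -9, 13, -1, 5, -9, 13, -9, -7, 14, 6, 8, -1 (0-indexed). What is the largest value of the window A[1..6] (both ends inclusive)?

Elements at indices 1..6: 13, -1, 5, -9, 13, -9
max(13, -1, 5, -9, 13, -9) = 13

13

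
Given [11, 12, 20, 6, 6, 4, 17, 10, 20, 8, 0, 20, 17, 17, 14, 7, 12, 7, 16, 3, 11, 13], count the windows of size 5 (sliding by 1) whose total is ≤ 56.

11 12 20 6 6 → sum 55  ≤ 56 ✓
12 20 6 6 4 → sum 48  ≤ 56 ✓
20 6 6 4 17 → sum 53  ≤ 56 ✓
6 6 4 17 10 → sum 43  ≤ 56 ✓
6 4 17 10 20 → sum 57
4 17 10 20 8 → sum 59
17 10 20 8 0 → sum 55  ≤ 56 ✓
10 20 8 0 20 → sum 58
20 8 0 20 17 → sum 65
8 0 20 17 17 → sum 62
0 20 17 17 14 → sum 68
20 17 17 14 7 → sum 75
17 17 14 7 12 → sum 67
17 14 7 12 7 → sum 57
14 7 12 7 16 → sum 56  ≤ 56 ✓
7 12 7 16 3 → sum 45  ≤ 56 ✓
12 7 16 3 11 → sum 49  ≤ 56 ✓
7 16 3 11 13 → sum 50  ≤ 56 ✓
9 windows satisfy the condition.

9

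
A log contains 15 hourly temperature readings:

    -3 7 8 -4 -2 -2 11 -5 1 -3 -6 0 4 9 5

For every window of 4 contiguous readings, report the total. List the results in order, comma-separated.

8, 9, 0, 3, 2, 5, 4, -13, -8, -5, 7, 18

Sliding a size-4 window across the 15 values:
(-3, 7, 8, -4) → sum 8
(7, 8, -4, -2) → sum 9
(8, -4, -2, -2) → sum 0
(-4, -2, -2, 11) → sum 3
(-2, -2, 11, -5) → sum 2
(-2, 11, -5, 1) → sum 5
(11, -5, 1, -3) → sum 4
(-5, 1, -3, -6) → sum -13
(1, -3, -6, 0) → sum -8
(-3, -6, 0, 4) → sum -5
(-6, 0, 4, 9) → sum 7
(0, 4, 9, 5) → sum 18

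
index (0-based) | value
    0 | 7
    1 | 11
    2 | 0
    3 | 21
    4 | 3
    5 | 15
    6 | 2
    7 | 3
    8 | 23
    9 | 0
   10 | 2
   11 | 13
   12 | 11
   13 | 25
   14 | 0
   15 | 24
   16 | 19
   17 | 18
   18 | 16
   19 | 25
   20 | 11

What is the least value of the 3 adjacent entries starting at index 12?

Elements at indices 12..14: 11, 25, 0
min(11, 25, 0) = 0

0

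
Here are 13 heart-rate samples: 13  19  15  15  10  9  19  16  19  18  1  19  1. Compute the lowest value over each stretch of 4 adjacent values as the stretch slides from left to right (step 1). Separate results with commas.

13 19 15 15 → min 13
19 15 15 10 → min 10
15 15 10 9 → min 9
15 10 9 19 → min 9
10 9 19 16 → min 9
9 19 16 19 → min 9
19 16 19 18 → min 16
16 19 18 1 → min 1
19 18 1 19 → min 1
18 1 19 1 → min 1

13, 10, 9, 9, 9, 9, 16, 1, 1, 1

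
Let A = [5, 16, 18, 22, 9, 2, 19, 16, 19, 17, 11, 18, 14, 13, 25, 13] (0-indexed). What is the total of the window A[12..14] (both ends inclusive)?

52

Elements at indices 12..14: 14, 13, 25
sum(14, 13, 25) = 52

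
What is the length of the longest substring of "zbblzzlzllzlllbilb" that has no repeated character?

3

[z] len 1
[z, b] len 2
[b] len 1
[b, l] len 2
[b, l, z] len 3
[z] len 1
[z, l] len 2
[l, z] len 2
[z, l] len 2
[l] len 1
[l, z] len 2
[z, l] len 2
[l] len 1
[l] len 1
[l, b] len 2
[l, b, i] len 3
[b, i, l] len 3
[i, l, b] len 3
Longest all-distinct length: 3.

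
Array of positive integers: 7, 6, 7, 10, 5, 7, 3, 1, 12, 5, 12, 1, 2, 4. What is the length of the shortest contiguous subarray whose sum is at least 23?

3

add 7: running sum 7 < 23
add 6: running sum 13 < 23
add 7: running sum 20 < 23
add 10: shortest ending here [6, 7, 10] sum 23, len 3
add 5: shortest ending here [6, 7, 10, 5] sum 28, len 4
add 7: shortest ending here [7, 10, 5, 7] sum 29, len 4
add 3: shortest ending here [10, 5, 7, 3] sum 25, len 4
add 1: shortest ending here [10, 5, 7, 3, 1] sum 26, len 5
add 12: shortest ending here [7, 3, 1, 12] sum 23, len 4
add 5: shortest ending here [7, 3, 1, 12, 5] sum 28, len 5
add 12: shortest ending here [12, 5, 12] sum 29, len 3
add 1: shortest ending here [12, 5, 12, 1] sum 30, len 4
add 2: shortest ending here [12, 5, 12, 1, 2] sum 32, len 5
add 4: shortest ending here [5, 12, 1, 2, 4] sum 24, len 5
Shortest qualifying length: 3.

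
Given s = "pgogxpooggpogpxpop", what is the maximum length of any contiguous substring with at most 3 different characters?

9

[p] 1 distinct, len 1
[p, g] 2 distinct, len 2
[p, g, o] 3 distinct, len 3
[p, g, o, g] 3 distinct, len 4
[g, o, g, x] 3 distinct, len 4
[g, x, p] 3 distinct, len 3
[x, p, o] 3 distinct, len 3
[x, p, o, o] 3 distinct, len 4
[p, o, o, g] 3 distinct, len 4
[p, o, o, g, g] 3 distinct, len 5
[p, o, o, g, g, p] 3 distinct, len 6
[p, o, o, g, g, p, o] 3 distinct, len 7
[p, o, o, g, g, p, o, g] 3 distinct, len 8
[p, o, o, g, g, p, o, g, p] 3 distinct, len 9
[g, p, x] 3 distinct, len 3
[g, p, x, p] 3 distinct, len 4
[p, x, p, o] 3 distinct, len 4
[p, x, p, o, p] 3 distinct, len 5
Longest length with ≤3 distinct: 9.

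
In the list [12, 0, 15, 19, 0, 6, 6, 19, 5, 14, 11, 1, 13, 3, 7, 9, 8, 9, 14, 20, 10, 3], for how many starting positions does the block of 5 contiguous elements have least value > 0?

(12, 0, 15, 19, 0) → min 0
(0, 15, 19, 0, 6) → min 0
(15, 19, 0, 6, 6) → min 0
(19, 0, 6, 6, 19) → min 0
(0, 6, 6, 19, 5) → min 0
(6, 6, 19, 5, 14) → min 5  > 0 ✓
(6, 19, 5, 14, 11) → min 5  > 0 ✓
(19, 5, 14, 11, 1) → min 1  > 0 ✓
(5, 14, 11, 1, 13) → min 1  > 0 ✓
(14, 11, 1, 13, 3) → min 1  > 0 ✓
(11, 1, 13, 3, 7) → min 1  > 0 ✓
(1, 13, 3, 7, 9) → min 1  > 0 ✓
(13, 3, 7, 9, 8) → min 3  > 0 ✓
(3, 7, 9, 8, 9) → min 3  > 0 ✓
(7, 9, 8, 9, 14) → min 7  > 0 ✓
(9, 8, 9, 14, 20) → min 8  > 0 ✓
(8, 9, 14, 20, 10) → min 8  > 0 ✓
(9, 14, 20, 10, 3) → min 3  > 0 ✓
13 windows satisfy the condition.

13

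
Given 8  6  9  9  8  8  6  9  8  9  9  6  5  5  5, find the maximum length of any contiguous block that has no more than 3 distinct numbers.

add 8: window [8] (1 distinct), len 1
add 6: window [8, 6] (2 distinct), len 2
add 9: window [8, 6, 9] (3 distinct), len 3
add 9: window [8, 6, 9, 9] (3 distinct), len 4
add 8: window [8, 6, 9, 9, 8] (3 distinct), len 5
add 8: window [8, 6, 9, 9, 8, 8] (3 distinct), len 6
add 6: window [8, 6, 9, 9, 8, 8, 6] (3 distinct), len 7
add 9: window [8, 6, 9, 9, 8, 8, 6, 9] (3 distinct), len 8
add 8: window [8, 6, 9, 9, 8, 8, 6, 9, 8] (3 distinct), len 9
add 9: window [8, 6, 9, 9, 8, 8, 6, 9, 8, 9] (3 distinct), len 10
add 9: window [8, 6, 9, 9, 8, 8, 6, 9, 8, 9, 9] (3 distinct), len 11
add 6: window [8, 6, 9, 9, 8, 8, 6, 9, 8, 9, 9, 6] (3 distinct), len 12
add 5: window [9, 9, 6, 5] (3 distinct), len 4
add 5: window [9, 9, 6, 5, 5] (3 distinct), len 5
add 5: window [9, 9, 6, 5, 5, 5] (3 distinct), len 6
Longest length with ≤3 distinct: 12.

12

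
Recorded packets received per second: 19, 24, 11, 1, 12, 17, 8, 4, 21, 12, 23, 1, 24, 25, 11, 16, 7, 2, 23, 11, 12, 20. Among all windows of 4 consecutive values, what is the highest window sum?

19 24 11 1 → sum 55
24 11 1 12 → sum 48
11 1 12 17 → sum 41
1 12 17 8 → sum 38
12 17 8 4 → sum 41
17 8 4 21 → sum 50
8 4 21 12 → sum 45
4 21 12 23 → sum 60
21 12 23 1 → sum 57
12 23 1 24 → sum 60
23 1 24 25 → sum 73
1 24 25 11 → sum 61
24 25 11 16 → sum 76
25 11 16 7 → sum 59
11 16 7 2 → sum 36
16 7 2 23 → sum 48
7 2 23 11 → sum 43
2 23 11 12 → sum 48
23 11 12 20 → sum 66
Highest of these is 76.

76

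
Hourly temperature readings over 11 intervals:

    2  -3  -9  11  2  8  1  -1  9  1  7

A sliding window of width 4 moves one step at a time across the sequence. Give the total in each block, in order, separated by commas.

1, 1, 12, 22, 10, 17, 10, 16

[2, -3, -9, 11] → sum 1
[-3, -9, 11, 2] → sum 1
[-9, 11, 2, 8] → sum 12
[11, 2, 8, 1] → sum 22
[2, 8, 1, -1] → sum 10
[8, 1, -1, 9] → sum 17
[1, -1, 9, 1] → sum 10
[-1, 9, 1, 7] → sum 16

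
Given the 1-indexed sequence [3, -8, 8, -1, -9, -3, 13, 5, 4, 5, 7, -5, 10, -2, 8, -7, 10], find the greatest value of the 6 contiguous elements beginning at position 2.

Elements at indices 2..7: -8, 8, -1, -9, -3, 13
max(-8, 8, -1, -9, -3, 13) = 13

13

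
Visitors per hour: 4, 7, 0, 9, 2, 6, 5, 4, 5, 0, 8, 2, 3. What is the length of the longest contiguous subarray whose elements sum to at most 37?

9

Extend to the right; shrink from the left whenever the sum exceeds 37:
→ 4: sum 4, len 1
→ 7: sum 11, len 2
→ 0: sum 11, len 3
→ 9: sum 20, len 4
→ 2: sum 22, len 5
→ 6: sum 28, len 6
→ 5: sum 33, len 7
→ 4: sum 37, len 8
→ 5 (dropped 4, 7): sum 31, len 7
→ 0: sum 31, len 8
→ 8 (dropped 0, 9): sum 30, len 7
→ 2: sum 32, len 8
→ 3: sum 35, len 9
Longest length seen: 9.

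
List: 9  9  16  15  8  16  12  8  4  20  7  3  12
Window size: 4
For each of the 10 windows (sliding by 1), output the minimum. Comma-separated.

Sliding a size-4 window across the 13 values:
9 9 16 15 → min 9
9 16 15 8 → min 8
16 15 8 16 → min 8
15 8 16 12 → min 8
8 16 12 8 → min 8
16 12 8 4 → min 4
12 8 4 20 → min 4
8 4 20 7 → min 4
4 20 7 3 → min 3
20 7 3 12 → min 3

9, 8, 8, 8, 8, 4, 4, 4, 3, 3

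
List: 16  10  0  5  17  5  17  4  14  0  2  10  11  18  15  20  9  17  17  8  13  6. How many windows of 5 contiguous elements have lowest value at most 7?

[16, 10, 0, 5, 17] → min 0  ≤ 7 ✓
[10, 0, 5, 17, 5] → min 0  ≤ 7 ✓
[0, 5, 17, 5, 17] → min 0  ≤ 7 ✓
[5, 17, 5, 17, 4] → min 4  ≤ 7 ✓
[17, 5, 17, 4, 14] → min 4  ≤ 7 ✓
[5, 17, 4, 14, 0] → min 0  ≤ 7 ✓
[17, 4, 14, 0, 2] → min 0  ≤ 7 ✓
[4, 14, 0, 2, 10] → min 0  ≤ 7 ✓
[14, 0, 2, 10, 11] → min 0  ≤ 7 ✓
[0, 2, 10, 11, 18] → min 0  ≤ 7 ✓
[2, 10, 11, 18, 15] → min 2  ≤ 7 ✓
[10, 11, 18, 15, 20] → min 10
[11, 18, 15, 20, 9] → min 9
[18, 15, 20, 9, 17] → min 9
[15, 20, 9, 17, 17] → min 9
[20, 9, 17, 17, 8] → min 8
[9, 17, 17, 8, 13] → min 8
[17, 17, 8, 13, 6] → min 6  ≤ 7 ✓
12 windows satisfy the condition.

12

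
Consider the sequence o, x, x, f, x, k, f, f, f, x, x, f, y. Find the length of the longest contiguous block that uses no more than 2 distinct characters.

6

add o: window [o] (1 distinct), len 1
add x: window [o, x] (2 distinct), len 2
add x: window [o, x, x] (2 distinct), len 3
add f: window [x, x, f] (2 distinct), len 3
add x: window [x, x, f, x] (2 distinct), len 4
add k: window [x, k] (2 distinct), len 2
add f: window [k, f] (2 distinct), len 2
add f: window [k, f, f] (2 distinct), len 3
add f: window [k, f, f, f] (2 distinct), len 4
add x: window [f, f, f, x] (2 distinct), len 4
add x: window [f, f, f, x, x] (2 distinct), len 5
add f: window [f, f, f, x, x, f] (2 distinct), len 6
add y: window [f, y] (2 distinct), len 2
Longest length with ≤2 distinct: 6.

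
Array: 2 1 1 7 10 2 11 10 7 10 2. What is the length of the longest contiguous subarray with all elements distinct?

5

add 2: [2] len 1
add 1: [2, 1] len 2
add 1 (repeat 1, move left end past it): [1] len 1
add 7: [1, 7] len 2
add 10: [1, 7, 10] len 3
add 2: [1, 7, 10, 2] len 4
add 11: [1, 7, 10, 2, 11] len 5
add 10 (repeat 10, move left end past it): [2, 11, 10] len 3
add 7: [2, 11, 10, 7] len 4
add 10 (repeat 10, move left end past it): [7, 10] len 2
add 2: [7, 10, 2] len 3
Longest all-distinct length: 5.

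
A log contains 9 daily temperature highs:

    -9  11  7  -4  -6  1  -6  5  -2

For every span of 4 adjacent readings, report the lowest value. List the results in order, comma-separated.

-9 11 7 -4 → min -9
11 7 -4 -6 → min -6
7 -4 -6 1 → min -6
-4 -6 1 -6 → min -6
-6 1 -6 5 → min -6
1 -6 5 -2 → min -6

-9, -6, -6, -6, -6, -6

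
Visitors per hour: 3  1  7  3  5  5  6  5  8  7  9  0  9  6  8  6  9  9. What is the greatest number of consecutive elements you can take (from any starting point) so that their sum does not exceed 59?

12

Extend to the right; shrink from the left whenever the sum exceeds 59:
add 3: [3] sum 3, len 1
add 1: [3, 1] sum 4, len 2
add 7: [3, 1, 7] sum 11, len 3
add 3: [3, 1, 7, 3] sum 14, len 4
add 5: [3, 1, 7, 3, 5] sum 19, len 5
add 5: [3, 1, 7, 3, 5, 5] sum 24, len 6
add 6: [3, 1, 7, 3, 5, 5, 6] sum 30, len 7
add 5: [3, 1, 7, 3, 5, 5, 6, 5] sum 35, len 8
add 8: [3, 1, 7, 3, 5, 5, 6, 5, 8] sum 43, len 9
add 7: [3, 1, 7, 3, 5, 5, 6, 5, 8, 7] sum 50, len 10
add 9: [3, 1, 7, 3, 5, 5, 6, 5, 8, 7, 9] sum 59, len 11
add 0: [3, 1, 7, 3, 5, 5, 6, 5, 8, 7, 9, 0] sum 59, len 12
add 9: [3, 5, 5, 6, 5, 8, 7, 9, 0, 9] sum 57, len 10
add 6: [5, 6, 5, 8, 7, 9, 0, 9, 6] sum 55, len 9
add 8: [6, 5, 8, 7, 9, 0, 9, 6, 8] sum 58, len 9
add 6: [5, 8, 7, 9, 0, 9, 6, 8, 6] sum 58, len 9
add 9: [7, 9, 0, 9, 6, 8, 6, 9] sum 54, len 8
add 9: [9, 0, 9, 6, 8, 6, 9, 9] sum 56, len 8
Longest length seen: 12.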